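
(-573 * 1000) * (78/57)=-784105.26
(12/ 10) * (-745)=-894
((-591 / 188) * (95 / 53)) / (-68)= 56145/677552 = 0.08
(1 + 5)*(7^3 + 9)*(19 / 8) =5016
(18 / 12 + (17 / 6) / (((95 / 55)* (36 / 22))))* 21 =35945/684 = 52.55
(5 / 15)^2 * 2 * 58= 116/9 = 12.89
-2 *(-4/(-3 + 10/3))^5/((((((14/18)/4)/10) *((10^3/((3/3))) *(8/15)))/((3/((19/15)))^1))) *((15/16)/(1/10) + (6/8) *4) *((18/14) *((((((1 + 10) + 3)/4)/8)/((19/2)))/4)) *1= 52612659/2527 = 20820.21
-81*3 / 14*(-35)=607.50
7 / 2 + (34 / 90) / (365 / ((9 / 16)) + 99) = 3.50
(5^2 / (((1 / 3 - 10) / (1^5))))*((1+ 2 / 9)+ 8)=-2075/87 = -23.85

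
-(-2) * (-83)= -166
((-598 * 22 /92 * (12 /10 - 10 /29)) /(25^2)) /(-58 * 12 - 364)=4433/24015625 = 0.00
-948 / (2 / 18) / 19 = -449.05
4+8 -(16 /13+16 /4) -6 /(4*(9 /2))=251/39 = 6.44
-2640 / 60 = -44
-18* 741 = -13338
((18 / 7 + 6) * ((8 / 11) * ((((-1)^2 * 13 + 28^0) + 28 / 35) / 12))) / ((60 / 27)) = 1332/385 = 3.46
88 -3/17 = 1493/17 = 87.82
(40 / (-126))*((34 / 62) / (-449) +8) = -318100/125271 = -2.54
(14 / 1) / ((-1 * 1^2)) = -14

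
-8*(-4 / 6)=16/3 = 5.33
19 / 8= 2.38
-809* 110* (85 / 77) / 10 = -68765/7 = -9823.57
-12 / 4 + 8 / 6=-5/3 = -1.67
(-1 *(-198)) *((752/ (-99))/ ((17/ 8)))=-12032/17 = -707.76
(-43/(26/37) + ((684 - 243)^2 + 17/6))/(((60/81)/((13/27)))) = 7582483/60 = 126374.72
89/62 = 1.44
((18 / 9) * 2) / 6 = 2/3 = 0.67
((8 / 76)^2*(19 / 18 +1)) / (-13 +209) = 37/318402 = 0.00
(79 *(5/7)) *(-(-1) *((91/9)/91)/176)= 395/11088 = 0.04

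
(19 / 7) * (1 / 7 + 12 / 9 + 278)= 111511/147 = 758.58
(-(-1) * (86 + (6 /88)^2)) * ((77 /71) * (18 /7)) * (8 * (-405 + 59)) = -518496570/781 = -663888.05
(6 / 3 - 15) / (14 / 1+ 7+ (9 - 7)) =-13/23 = -0.57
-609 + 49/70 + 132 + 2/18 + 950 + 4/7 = 298861/630 = 474.38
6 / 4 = 3/2 = 1.50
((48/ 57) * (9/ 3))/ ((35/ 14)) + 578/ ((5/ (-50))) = -5778.99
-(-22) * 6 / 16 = 33/4 = 8.25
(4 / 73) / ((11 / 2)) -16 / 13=-12744/10439 = -1.22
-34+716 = 682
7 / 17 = 0.41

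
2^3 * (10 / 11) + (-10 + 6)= 36/11 = 3.27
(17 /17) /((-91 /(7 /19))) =-1/247 = 0.00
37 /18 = 2.06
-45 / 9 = -5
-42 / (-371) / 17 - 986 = -888380/901 = -985.99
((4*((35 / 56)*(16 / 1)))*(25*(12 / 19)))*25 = 300000/19 = 15789.47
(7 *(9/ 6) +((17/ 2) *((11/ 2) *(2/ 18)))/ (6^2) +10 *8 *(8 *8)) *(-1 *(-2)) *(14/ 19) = 46545205/6156 = 7560.95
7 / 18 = 0.39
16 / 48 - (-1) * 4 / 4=4/3 = 1.33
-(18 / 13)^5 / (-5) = 1889568/1856465 = 1.02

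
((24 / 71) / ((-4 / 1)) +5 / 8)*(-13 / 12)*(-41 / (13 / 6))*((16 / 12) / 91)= 12587/77532 = 0.16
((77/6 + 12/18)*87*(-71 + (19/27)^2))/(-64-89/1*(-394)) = -745271/315018 = -2.37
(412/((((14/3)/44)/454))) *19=234558192/7 = 33508313.14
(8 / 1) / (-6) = -4/3 = -1.33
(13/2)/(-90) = -13/180 = -0.07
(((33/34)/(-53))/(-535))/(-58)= -33/55916060 = 0.00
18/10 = 9/5 = 1.80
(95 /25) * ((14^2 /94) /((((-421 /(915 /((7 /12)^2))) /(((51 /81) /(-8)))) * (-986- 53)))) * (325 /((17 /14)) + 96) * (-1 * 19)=544535288/20558693 = 26.49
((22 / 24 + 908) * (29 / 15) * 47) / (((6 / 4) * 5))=14866241/1350 = 11012.03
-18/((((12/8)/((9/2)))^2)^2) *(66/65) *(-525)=10103940/13 = 777226.15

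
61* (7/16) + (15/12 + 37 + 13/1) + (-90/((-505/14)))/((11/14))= 1441865/17776 = 81.11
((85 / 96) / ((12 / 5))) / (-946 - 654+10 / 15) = -425/1842432 = 0.00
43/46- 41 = -1843/46 = -40.07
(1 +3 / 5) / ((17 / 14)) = 112/85 = 1.32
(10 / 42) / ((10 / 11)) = 0.26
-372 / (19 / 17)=-332.84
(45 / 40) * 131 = 1179/8 = 147.38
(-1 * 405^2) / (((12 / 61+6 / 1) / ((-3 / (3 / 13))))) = 4817475/14 = 344105.36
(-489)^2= 239121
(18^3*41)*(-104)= -24867648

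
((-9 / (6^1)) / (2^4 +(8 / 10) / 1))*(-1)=5/56 = 0.09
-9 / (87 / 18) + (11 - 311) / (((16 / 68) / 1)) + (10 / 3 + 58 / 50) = -2767402/2175 = -1272.37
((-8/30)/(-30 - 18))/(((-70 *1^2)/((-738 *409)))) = 23.96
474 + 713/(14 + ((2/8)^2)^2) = 1881818/3585 = 524.91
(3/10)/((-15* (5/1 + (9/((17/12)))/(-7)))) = -119/24350 = 0.00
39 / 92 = 0.42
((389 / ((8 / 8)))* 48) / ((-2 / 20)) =-186720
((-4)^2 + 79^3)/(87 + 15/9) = 1479165/266 = 5560.77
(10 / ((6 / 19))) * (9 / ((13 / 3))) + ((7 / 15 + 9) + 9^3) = 156826/195 = 804.24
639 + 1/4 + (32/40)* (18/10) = 64069/100 = 640.69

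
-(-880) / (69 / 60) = 17600/23 = 765.22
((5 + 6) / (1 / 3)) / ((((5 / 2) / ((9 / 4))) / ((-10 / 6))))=-99/2 = -49.50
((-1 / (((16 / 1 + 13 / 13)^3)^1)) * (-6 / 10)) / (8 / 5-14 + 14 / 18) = -27/2569499 = 0.00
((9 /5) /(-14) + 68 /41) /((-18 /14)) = -4391/3690 = -1.19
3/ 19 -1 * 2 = -35/19 = -1.84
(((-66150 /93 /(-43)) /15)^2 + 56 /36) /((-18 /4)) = -88649092/143928009 = -0.62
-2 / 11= -0.18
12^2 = 144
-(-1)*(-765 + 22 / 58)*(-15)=332610/29 = 11469.31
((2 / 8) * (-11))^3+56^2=199373/64 = 3115.20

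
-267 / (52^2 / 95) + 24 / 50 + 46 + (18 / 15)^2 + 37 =5106467/67600 = 75.54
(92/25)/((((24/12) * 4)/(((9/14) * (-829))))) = -171603/700 = -245.15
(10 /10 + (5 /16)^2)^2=78961/65536 = 1.20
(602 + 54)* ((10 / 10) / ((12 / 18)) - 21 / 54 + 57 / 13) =421808/117 = 3605.20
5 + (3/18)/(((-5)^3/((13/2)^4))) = 2.62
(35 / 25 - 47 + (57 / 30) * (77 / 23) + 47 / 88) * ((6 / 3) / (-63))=26113/21252 = 1.23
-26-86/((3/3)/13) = -1144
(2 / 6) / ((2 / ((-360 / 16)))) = -15/4 = -3.75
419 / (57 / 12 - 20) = -1676/61 = -27.48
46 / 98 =23/49 = 0.47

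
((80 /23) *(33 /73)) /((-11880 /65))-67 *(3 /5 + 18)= -94157291/75555 = -1246.21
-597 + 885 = 288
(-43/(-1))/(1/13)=559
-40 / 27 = -1.48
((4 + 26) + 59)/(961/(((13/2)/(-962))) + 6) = -1/1598 = 0.00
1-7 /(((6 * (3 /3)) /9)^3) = -181/8 = -22.62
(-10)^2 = 100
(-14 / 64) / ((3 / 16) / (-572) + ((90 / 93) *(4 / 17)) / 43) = -45367322/1030257 = -44.03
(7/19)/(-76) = -7/1444 = 0.00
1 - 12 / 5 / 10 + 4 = 119/25 = 4.76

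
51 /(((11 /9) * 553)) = 459/6083 = 0.08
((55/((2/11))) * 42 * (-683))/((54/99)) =-31817555/2 = -15908777.50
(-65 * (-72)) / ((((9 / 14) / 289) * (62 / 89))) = 93624440/31 = 3020143.23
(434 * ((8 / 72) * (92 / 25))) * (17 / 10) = 339388/1125 = 301.68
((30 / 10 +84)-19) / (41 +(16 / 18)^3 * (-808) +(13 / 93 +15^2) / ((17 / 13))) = -26124444/136123147 = -0.19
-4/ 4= -1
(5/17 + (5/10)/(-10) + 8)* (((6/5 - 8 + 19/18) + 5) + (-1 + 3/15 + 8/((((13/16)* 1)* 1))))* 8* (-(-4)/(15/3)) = 108902156/248625 = 438.02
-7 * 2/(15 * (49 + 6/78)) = -91/4785 = -0.02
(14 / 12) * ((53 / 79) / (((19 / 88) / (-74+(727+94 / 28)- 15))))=3489838/1501 = 2325.01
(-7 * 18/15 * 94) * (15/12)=-987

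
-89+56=-33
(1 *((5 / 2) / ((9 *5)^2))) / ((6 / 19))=19/4860 = 0.00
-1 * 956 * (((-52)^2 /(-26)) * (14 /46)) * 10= 6959680/23 = 302594.78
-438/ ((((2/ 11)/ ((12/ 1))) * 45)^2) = -70664/75 = -942.19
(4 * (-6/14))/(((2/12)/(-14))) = 144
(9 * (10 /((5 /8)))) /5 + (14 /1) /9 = 1366/45 = 30.36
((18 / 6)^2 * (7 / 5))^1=63/5 = 12.60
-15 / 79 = -0.19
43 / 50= 0.86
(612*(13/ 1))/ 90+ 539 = 3137/5 = 627.40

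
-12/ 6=-2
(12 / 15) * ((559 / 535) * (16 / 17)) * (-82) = -2933632/45475 = -64.51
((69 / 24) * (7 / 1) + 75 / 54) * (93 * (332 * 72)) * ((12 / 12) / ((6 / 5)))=39855770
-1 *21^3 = -9261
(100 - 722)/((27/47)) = -29234/27 = -1082.74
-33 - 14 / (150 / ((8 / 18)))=-22303/675 = -33.04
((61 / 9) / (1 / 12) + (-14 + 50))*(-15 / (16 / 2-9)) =1760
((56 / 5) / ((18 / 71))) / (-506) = -994/11385 = -0.09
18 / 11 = 1.64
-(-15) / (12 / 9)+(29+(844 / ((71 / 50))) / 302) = 1810481/42884 = 42.22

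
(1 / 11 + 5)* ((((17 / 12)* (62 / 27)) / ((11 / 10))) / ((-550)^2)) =7378/148240125 = 0.00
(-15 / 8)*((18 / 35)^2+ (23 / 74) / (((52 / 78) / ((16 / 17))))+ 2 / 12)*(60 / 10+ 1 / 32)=-776226893/78901760 = -9.84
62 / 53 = 1.17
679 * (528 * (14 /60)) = 418264/5 = 83652.80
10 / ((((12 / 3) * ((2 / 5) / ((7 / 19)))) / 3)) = 525/76 = 6.91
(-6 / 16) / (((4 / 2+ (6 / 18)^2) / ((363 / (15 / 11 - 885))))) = 1331/18240 = 0.07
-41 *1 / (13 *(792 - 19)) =-41/10049 = 0.00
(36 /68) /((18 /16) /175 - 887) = -12600/21110447 = 0.00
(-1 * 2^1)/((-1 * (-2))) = -1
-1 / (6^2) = -1/36 = -0.03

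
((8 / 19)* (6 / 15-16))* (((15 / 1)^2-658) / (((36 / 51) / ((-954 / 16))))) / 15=-15215187/950 = -16015.99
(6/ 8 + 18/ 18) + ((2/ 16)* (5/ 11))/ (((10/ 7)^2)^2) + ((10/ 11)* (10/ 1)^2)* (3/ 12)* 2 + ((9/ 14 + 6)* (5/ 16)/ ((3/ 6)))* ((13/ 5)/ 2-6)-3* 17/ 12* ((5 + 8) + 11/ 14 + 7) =-6791063/112000 = -60.63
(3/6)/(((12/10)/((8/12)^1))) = 5/18 = 0.28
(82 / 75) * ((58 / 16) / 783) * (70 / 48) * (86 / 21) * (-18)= -1763/3240 = -0.54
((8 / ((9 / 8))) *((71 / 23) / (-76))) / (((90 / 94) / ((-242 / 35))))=12920864/6194475 = 2.09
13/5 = 2.60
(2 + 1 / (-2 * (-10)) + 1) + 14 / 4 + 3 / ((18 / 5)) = 7.38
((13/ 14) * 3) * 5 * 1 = 195/14 = 13.93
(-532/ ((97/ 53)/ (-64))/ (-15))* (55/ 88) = -225568/291 = -775.15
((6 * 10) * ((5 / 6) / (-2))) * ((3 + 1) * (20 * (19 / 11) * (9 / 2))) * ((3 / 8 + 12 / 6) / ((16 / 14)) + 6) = -125578.12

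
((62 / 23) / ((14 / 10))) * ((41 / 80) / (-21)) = -1271/27048 = -0.05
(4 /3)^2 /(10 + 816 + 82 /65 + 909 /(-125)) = 26000/11992347 = 0.00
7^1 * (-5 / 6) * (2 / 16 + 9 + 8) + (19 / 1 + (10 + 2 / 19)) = -70.79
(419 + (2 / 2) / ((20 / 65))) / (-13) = -1689/52 = -32.48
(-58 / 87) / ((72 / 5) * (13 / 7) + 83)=-70/11523 = -0.01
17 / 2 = 8.50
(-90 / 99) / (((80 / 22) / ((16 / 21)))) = -4/21 = -0.19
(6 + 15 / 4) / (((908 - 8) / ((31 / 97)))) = 403/116400 = 0.00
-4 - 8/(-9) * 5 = 4/9 = 0.44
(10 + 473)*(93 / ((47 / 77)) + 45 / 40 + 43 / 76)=531566133/7144 = 74407.35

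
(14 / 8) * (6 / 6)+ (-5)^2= 107/4 = 26.75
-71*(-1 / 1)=71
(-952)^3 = -862801408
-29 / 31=-0.94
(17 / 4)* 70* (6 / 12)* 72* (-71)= -760410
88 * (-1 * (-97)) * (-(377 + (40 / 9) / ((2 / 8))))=-30328408/9 = -3369823.11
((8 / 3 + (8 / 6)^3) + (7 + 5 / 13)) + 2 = 5062/351 = 14.42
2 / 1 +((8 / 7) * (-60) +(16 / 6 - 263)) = -326.90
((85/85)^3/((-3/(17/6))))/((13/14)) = -1.02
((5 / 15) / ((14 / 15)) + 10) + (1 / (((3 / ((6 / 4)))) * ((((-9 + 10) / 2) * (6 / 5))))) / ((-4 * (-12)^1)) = 10.37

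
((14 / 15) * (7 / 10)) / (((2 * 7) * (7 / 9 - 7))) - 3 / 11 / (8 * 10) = -3/275 = -0.01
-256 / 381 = -0.67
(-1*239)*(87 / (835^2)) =-20793/697225 = -0.03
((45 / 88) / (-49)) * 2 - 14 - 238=-543357/2156 = -252.02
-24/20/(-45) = 2/75 = 0.03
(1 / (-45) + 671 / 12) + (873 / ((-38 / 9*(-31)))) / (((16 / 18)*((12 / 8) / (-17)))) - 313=-72548477/212040 = -342.15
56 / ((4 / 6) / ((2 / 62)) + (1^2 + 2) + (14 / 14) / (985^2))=11642700/4920427 = 2.37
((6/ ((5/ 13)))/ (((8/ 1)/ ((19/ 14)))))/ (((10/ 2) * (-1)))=-0.53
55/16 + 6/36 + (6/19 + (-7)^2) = 48263/912 = 52.92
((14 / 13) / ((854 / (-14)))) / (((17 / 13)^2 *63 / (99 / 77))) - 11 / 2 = -1357485/246806 = -5.50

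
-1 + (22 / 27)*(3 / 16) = -61/72 = -0.85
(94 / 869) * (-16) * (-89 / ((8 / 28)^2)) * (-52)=-98119.99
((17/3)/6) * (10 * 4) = 340/9 = 37.78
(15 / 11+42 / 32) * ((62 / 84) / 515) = 4867/1268960 = 0.00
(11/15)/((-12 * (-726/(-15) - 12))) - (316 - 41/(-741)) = -39345305/124488 = -316.06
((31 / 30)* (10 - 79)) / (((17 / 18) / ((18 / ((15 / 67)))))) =-6069.73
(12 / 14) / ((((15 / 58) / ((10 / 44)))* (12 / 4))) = 58/231 = 0.25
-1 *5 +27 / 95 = -448/95 = -4.72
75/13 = 5.77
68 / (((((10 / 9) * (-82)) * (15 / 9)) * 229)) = -459/234725 = 0.00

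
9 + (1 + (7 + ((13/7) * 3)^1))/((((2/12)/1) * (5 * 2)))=120/7 = 17.14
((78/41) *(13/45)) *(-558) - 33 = -69633/205 = -339.67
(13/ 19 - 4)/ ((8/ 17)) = -1071/152 = -7.05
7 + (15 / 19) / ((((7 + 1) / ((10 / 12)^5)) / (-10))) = 1300819/196992 = 6.60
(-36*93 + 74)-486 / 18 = -3301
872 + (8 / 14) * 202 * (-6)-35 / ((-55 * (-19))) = 262455/1463 = 179.40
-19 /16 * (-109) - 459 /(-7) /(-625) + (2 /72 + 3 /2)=82442029/630000 = 130.86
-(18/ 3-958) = 952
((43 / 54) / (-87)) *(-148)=3182/2349 = 1.35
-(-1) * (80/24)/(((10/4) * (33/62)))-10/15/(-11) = 254/99 = 2.57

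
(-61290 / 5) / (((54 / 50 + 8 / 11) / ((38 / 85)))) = -25619220/8449 = -3032.22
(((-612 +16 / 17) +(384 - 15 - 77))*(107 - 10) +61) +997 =-29890.71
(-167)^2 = 27889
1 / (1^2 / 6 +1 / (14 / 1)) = 21/5 = 4.20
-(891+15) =-906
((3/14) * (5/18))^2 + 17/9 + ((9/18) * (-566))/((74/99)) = -32783305/87024 = -376.72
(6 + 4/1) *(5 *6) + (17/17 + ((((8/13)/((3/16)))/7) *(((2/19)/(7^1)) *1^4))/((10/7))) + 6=7962173/25935 = 307.00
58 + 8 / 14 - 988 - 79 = -7059/7 = -1008.43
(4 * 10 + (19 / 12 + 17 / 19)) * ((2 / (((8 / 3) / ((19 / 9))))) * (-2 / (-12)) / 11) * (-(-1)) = 9685/9504 = 1.02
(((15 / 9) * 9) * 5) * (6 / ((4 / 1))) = 225/2 = 112.50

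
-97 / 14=-6.93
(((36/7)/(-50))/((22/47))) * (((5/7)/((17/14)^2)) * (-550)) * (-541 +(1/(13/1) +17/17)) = -31610.72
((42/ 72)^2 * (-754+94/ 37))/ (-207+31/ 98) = 5563117/4496610 = 1.24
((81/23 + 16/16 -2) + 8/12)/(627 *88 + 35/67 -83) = 7370/127348677 = 0.00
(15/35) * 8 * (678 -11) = 16008/7 = 2286.86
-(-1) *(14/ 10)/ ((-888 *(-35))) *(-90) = -3/740 = 0.00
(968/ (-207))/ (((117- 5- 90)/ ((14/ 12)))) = -154/621 = -0.25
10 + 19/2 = 19.50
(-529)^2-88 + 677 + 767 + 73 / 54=15184711/54 = 281198.35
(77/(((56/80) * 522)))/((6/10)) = 275/783 = 0.35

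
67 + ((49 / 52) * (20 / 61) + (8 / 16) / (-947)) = 101093351/1501942 = 67.31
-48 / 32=-3/2 = -1.50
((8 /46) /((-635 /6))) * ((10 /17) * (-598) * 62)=77376/2159 = 35.84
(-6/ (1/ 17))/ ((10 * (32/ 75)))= -765/32 = -23.91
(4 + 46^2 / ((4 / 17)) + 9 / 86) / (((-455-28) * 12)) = -257917/166152 = -1.55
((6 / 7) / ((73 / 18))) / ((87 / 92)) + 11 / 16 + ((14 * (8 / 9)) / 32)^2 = 1.06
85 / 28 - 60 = -1595/28 = -56.96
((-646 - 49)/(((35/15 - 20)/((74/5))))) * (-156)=-4813848/53 = -90827.32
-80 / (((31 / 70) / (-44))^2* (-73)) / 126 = 54208000/631377 = 85.86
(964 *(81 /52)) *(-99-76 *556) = -826811955/13 = -63600919.62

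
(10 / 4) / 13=5/26 = 0.19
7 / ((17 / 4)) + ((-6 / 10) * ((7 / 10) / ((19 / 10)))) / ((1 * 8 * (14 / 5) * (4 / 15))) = 33283/20672 = 1.61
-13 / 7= -1.86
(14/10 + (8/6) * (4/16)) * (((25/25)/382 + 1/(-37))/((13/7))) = -161/7067 = -0.02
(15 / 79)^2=225/6241 = 0.04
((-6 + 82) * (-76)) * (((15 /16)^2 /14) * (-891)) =72371475/224 = 323086.94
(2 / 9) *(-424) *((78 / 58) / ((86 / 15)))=-22.10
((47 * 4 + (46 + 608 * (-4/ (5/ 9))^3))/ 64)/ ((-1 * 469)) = 14168799/1876000 = 7.55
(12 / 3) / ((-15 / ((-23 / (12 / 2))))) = 46/45 = 1.02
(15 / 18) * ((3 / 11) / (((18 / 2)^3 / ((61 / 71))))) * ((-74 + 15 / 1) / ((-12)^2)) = -17995/163972512 = 0.00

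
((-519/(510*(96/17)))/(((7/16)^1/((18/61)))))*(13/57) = -2249/81130 = -0.03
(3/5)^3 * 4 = 108/125 = 0.86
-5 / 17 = -0.29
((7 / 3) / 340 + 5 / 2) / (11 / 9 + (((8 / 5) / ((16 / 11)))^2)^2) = 3835500/4110073 = 0.93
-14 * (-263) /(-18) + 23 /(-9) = -1864/9 = -207.11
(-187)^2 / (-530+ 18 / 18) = -34969/529 = -66.10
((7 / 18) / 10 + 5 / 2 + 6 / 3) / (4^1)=817/720 = 1.13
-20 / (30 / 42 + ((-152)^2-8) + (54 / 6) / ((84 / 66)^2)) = -784/905609 = 0.00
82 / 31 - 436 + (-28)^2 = 10870/31 = 350.65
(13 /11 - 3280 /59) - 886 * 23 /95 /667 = -97862329/1787995 = -54.73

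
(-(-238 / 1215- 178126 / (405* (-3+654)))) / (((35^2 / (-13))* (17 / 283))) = -1604044/10418625 = -0.15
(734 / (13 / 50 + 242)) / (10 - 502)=-9175/1489899 = -0.01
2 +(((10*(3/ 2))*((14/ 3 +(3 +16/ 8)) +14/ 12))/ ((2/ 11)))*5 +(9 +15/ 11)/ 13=2557725/572 = 4471.55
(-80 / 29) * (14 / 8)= -140/29 = -4.83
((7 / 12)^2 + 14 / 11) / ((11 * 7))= 365/17424 = 0.02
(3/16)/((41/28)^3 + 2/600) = 308700/5174563 = 0.06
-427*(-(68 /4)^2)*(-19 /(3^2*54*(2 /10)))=-11723285/486 = -24121.99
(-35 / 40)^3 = -343/512 = -0.67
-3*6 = -18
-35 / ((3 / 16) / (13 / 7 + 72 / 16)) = -3560/3 = -1186.67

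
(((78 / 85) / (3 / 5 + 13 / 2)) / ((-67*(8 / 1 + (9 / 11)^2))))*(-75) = 1415700/84831581 = 0.02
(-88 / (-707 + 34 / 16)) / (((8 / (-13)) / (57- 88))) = 35464/5639 = 6.29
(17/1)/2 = 17/2 = 8.50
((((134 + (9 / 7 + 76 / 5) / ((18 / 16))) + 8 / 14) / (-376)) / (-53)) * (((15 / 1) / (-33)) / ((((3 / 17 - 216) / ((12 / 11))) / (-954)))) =-799102/48686407 = -0.02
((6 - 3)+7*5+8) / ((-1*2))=-23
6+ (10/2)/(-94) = 559/94 = 5.95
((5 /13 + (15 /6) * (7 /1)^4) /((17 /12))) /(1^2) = 936450/221 = 4237.33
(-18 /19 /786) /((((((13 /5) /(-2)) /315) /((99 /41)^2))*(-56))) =-6615675/217568468 = -0.03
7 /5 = 1.40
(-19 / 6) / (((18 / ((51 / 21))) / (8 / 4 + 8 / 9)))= -4199/3402 = -1.23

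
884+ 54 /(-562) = 248377/281 = 883.90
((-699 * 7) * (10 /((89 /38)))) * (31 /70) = -823422/89 = -9251.93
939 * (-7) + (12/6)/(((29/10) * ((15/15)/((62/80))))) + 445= -355393/58 = -6127.47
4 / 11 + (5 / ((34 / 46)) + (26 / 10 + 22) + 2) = 33.73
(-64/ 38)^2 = 1024/361 = 2.84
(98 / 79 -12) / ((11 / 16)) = -13600/869 = -15.65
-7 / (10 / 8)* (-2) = 56/5 = 11.20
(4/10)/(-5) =-2/25 = -0.08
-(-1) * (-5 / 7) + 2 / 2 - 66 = -460/7 = -65.71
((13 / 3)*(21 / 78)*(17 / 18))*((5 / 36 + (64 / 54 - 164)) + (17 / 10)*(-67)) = -304.75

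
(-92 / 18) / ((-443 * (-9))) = -46/35883 = 0.00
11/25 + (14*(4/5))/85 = 243/425 = 0.57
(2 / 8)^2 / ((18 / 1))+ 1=289/288 = 1.00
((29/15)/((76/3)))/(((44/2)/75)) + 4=7123/1672 = 4.26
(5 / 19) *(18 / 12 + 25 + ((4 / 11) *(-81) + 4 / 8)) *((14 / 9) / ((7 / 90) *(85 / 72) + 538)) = -272160/145749703 = 0.00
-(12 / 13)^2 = -144/169 = -0.85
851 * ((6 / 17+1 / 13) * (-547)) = -200100.52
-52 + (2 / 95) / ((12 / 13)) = -29627/570 = -51.98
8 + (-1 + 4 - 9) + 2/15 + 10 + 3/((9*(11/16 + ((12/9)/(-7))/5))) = 206962/16365 = 12.65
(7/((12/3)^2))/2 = 7/32 = 0.22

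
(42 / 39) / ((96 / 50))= 175/312 = 0.56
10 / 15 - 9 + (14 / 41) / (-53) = -54367/6519 = -8.34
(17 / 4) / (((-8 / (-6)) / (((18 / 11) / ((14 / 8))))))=459/154 = 2.98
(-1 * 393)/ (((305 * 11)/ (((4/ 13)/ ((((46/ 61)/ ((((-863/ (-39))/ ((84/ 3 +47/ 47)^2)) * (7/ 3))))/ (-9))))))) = 4748226/179793185 = 0.03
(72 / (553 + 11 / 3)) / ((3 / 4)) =144/835 = 0.17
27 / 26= 1.04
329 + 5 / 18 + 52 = 6863/18 = 381.28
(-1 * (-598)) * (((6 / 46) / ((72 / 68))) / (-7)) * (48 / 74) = -6.83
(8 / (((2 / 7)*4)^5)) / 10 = 16807/40960 = 0.41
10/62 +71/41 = 2406/1271 = 1.89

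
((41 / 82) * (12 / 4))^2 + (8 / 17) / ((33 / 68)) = 425/132 = 3.22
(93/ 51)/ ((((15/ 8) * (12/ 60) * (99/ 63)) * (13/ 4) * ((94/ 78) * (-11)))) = -6944/96679 = -0.07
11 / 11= 1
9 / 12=3/4 = 0.75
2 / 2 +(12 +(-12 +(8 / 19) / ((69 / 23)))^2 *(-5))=-2242643/3249 = -690.26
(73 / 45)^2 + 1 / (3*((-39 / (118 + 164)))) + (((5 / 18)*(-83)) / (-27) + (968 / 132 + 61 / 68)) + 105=613855633/5370300 = 114.31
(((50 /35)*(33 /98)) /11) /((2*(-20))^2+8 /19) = 95/3476648 = 0.00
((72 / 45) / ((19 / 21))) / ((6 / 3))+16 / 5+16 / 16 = 483/95 = 5.08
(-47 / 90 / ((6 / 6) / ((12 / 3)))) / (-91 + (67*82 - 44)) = -94/241155 = 0.00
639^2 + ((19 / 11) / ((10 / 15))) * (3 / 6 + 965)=18076191/44 = 410822.52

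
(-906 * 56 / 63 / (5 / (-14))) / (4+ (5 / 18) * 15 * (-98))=-33824/6065 = -5.58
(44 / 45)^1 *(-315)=-308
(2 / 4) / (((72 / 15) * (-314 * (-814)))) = 5/12268608 = 0.00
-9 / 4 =-2.25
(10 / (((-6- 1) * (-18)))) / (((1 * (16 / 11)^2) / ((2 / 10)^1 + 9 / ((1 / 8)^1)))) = 43681/16128 = 2.71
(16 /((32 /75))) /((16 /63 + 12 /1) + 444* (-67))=-4725/3746704 = 0.00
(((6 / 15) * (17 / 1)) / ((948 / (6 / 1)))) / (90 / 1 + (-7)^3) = -17/99935 = 0.00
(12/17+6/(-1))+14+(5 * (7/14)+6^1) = 585/34 = 17.21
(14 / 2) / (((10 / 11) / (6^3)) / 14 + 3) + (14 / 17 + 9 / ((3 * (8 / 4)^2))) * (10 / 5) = 9297823/1696634 = 5.48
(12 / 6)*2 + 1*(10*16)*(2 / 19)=396/19 = 20.84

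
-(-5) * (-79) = -395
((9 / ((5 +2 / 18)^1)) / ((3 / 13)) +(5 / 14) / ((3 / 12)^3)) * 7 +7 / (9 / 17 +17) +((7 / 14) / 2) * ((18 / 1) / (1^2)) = 1496313/6854 = 218.31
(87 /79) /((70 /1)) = 87/5530 = 0.02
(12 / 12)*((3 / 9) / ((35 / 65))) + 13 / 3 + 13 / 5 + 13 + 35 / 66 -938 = -2118079/2310 = -916.92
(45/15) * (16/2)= 24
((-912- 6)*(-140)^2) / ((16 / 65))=-73095750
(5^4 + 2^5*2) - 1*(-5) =694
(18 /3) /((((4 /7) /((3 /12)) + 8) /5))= 35/12 = 2.92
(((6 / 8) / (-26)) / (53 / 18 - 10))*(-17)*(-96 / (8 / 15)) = 20655/1651 = 12.51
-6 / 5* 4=-24/5 = -4.80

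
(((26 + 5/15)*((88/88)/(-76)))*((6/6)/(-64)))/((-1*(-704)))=79/10272768 = 0.00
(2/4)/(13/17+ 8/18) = 153/370 = 0.41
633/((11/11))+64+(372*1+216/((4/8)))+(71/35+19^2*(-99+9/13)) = -15463652/455 = -33986.05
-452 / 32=-113/8 = -14.12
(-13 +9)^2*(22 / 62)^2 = 1936/961 = 2.01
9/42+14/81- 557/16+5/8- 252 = -2592781/9072 = -285.80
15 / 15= 1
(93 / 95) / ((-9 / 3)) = -31/95 = -0.33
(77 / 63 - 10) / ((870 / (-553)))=43687/7830 = 5.58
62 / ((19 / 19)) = 62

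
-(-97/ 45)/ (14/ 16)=776/315 = 2.46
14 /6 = 7/3 = 2.33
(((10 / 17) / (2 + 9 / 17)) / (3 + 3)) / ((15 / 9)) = 1/43 = 0.02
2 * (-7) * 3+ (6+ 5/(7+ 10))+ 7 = -28.71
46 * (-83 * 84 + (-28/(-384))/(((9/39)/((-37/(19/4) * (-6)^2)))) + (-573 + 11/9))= -60036325/171 = -351089.62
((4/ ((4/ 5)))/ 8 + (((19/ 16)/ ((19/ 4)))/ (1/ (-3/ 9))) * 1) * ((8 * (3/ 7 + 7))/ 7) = 676/147 = 4.60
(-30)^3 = -27000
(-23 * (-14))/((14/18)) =414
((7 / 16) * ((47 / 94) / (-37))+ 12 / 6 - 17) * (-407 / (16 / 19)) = 3713303/512 = 7252.54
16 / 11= 1.45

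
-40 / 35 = -8/7 = -1.14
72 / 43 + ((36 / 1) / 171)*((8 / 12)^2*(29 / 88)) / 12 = 813839/485298 = 1.68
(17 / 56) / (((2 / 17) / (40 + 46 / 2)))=2601/16 = 162.56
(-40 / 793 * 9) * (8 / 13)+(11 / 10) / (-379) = -11028599/39071110 = -0.28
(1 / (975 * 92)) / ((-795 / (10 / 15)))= -1/106967250 = 0.00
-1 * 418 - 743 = -1161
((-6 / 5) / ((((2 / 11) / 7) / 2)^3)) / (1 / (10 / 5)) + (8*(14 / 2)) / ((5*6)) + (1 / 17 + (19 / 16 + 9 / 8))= -894070769/816 = -1095674.96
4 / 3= 1.33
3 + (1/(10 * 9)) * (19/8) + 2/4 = 2539/720 = 3.53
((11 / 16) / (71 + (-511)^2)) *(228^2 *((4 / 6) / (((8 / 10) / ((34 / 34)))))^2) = 99275/1044768 = 0.10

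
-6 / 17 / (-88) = 3/748 = 0.00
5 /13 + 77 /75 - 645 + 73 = -556324/975 = -570.59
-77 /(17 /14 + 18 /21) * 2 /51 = -2156/1479 = -1.46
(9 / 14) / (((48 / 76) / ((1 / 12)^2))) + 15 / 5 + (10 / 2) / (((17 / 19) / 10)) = 2691011/45696 = 58.89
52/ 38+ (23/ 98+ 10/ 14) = 4315/1862 = 2.32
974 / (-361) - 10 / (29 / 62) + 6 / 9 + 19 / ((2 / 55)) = 31349795/62814 = 499.09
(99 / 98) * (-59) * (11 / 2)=-64251/196 = -327.81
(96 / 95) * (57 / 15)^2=1824/125 = 14.59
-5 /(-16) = 5/16 = 0.31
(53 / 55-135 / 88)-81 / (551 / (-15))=396299/242440 = 1.63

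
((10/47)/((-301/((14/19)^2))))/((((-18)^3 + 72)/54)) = 21/5836648 = 0.00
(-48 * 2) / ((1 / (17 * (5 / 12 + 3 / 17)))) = -968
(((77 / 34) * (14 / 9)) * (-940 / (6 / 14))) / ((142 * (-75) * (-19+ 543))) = 177331/128074770 = 0.00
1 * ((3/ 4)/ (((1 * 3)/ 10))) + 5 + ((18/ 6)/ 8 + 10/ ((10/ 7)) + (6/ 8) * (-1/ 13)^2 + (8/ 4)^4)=30.88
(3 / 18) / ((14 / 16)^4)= 2048/7203 = 0.28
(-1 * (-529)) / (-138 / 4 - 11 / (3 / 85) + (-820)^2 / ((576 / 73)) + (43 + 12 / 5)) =95220/15284987 = 0.01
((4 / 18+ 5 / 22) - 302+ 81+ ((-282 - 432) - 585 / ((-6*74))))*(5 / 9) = -68368645/131868 = -518.46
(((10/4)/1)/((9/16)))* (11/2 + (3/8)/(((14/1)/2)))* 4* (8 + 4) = 1184.76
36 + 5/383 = 13793/383 = 36.01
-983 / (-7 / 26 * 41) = 25558/287 = 89.05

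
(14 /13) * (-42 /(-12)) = 49/13 = 3.77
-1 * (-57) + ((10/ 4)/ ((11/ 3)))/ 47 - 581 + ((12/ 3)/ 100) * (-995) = -2914771/5170 = -563.79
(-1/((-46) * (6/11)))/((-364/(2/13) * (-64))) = 11/41793024 = 0.00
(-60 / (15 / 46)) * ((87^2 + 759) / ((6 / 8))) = -2043136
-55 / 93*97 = -5335/93 = -57.37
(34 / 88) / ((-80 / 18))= -153/1760 = -0.09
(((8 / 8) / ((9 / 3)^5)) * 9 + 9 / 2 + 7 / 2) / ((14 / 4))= 62/27 = 2.30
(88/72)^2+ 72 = 5953/81 = 73.49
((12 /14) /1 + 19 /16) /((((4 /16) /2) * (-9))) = -229/126 = -1.82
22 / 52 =11/26 = 0.42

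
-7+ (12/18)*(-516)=-351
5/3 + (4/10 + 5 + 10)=256/15 = 17.07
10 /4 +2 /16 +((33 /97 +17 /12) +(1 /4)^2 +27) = 146405/4656 = 31.44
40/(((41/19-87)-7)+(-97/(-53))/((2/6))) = -10070/21739 = -0.46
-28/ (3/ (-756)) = 7056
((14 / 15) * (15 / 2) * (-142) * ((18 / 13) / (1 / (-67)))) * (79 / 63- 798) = -955110460/13 = -73470035.38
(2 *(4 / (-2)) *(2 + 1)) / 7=-1.71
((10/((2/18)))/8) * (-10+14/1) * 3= 135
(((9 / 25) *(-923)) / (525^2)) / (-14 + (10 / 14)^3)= 6461/73078125 = 0.00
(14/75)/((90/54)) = 14/125 = 0.11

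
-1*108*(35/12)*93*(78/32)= -1142505/16 = -71406.56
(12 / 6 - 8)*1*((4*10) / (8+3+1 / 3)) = -360/17 = -21.18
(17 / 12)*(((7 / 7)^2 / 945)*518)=629/810 = 0.78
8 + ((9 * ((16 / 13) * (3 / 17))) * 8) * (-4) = -12056/221 = -54.55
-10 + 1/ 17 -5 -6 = -356/17 = -20.94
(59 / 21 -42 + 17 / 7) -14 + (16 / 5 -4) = -5414/105 = -51.56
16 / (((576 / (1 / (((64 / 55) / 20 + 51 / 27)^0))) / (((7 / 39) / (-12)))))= -7/16848 = 0.00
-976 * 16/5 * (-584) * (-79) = -720459776/5 = -144091955.20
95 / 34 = 2.79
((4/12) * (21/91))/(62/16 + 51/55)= 0.02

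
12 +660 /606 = 1322/101 = 13.09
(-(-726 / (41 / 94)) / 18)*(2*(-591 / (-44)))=2484.12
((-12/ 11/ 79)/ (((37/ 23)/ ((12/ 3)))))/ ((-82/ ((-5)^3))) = -69000/1318273 = -0.05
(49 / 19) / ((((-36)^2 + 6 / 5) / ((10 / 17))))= 1225/1047489 = 0.00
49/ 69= 0.71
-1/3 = -0.33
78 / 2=39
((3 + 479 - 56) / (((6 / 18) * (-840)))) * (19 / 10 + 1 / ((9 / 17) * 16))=-3.07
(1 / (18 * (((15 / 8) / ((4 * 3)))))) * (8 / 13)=128/585 = 0.22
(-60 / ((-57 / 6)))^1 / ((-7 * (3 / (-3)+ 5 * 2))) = -40/399 = -0.10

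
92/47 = 1.96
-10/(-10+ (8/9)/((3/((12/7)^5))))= 84035/47171 = 1.78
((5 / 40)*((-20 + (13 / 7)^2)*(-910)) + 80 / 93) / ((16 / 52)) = 63761555/10416 = 6121.50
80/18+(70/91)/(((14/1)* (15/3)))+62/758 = 1408360/310401 = 4.54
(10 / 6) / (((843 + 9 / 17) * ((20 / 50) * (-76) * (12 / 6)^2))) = -85/5231232 = 0.00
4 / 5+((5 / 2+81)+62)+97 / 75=147.59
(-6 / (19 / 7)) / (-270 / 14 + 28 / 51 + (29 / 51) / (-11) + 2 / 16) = 439824/3713417 = 0.12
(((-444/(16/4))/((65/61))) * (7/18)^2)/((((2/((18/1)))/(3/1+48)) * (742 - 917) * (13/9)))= 2417247/84500 = 28.61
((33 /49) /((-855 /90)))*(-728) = 6864/133 = 51.61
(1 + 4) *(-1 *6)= -30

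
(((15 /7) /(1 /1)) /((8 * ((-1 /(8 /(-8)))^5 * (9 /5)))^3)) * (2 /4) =625/1741824 = 0.00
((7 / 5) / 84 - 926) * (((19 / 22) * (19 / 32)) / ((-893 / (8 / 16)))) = 0.27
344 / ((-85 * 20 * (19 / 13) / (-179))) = 200122/8075 = 24.78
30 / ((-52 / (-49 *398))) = 146265/13 = 11251.15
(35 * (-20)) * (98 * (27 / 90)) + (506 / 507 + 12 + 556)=-10145578/507 = -20011.00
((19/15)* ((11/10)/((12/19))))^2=15768841/3240000 = 4.87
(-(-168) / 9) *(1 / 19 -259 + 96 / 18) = -809536/171 = -4734.13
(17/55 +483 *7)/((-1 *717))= -185972/39435 = -4.72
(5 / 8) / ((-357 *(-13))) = 5/37128 = 0.00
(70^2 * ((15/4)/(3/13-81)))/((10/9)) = -819/4 = -204.75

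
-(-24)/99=8/33 = 0.24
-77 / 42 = -11/6 = -1.83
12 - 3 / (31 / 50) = 222/31 = 7.16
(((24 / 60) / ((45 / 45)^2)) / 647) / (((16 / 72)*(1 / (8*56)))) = 1.25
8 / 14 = 4/7 = 0.57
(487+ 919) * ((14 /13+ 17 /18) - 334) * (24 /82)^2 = -873778384/21853 = -39984.37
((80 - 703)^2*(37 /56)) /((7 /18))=2637693/4 = 659423.25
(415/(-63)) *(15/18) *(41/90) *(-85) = 1446275/6804 = 212.56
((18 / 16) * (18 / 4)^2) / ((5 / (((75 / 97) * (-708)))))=-1935495/776 = -2494.19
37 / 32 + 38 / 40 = 337/160 = 2.11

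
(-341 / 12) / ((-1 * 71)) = 341/852 = 0.40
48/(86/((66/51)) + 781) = 264/4661 = 0.06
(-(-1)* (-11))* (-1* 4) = 44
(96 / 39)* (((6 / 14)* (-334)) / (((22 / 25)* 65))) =-80160/13013 = -6.16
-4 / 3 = -1.33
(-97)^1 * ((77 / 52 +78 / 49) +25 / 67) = -57059571/170716 = -334.24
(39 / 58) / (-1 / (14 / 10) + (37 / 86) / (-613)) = -7196007/7651621 = -0.94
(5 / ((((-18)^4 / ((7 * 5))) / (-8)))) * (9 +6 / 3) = -1925/13122 = -0.15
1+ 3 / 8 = 11/8 = 1.38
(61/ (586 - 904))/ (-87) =61/27666 = 0.00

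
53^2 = 2809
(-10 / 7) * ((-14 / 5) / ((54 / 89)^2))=7921/729 = 10.87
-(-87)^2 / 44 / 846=-841/4136 = -0.20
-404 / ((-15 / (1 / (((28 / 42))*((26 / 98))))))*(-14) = -138572/65 = -2131.88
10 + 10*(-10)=-90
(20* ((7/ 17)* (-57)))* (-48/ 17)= 383040/289 = 1325.40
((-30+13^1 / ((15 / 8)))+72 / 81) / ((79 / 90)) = -1996/79 = -25.27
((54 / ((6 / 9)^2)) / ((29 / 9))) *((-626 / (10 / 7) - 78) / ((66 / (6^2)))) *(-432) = 4586496.87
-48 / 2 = -24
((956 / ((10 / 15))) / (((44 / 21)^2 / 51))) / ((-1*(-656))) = 25.40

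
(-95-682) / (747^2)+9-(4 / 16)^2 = 8.94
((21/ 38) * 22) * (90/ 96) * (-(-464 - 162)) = 1084545/152 = 7135.16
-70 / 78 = -35/39 = -0.90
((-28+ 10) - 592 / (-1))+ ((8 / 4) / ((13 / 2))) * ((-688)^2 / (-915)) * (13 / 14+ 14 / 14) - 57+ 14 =6217713/27755 = 224.02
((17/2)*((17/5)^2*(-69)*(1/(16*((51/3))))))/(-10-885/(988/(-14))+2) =-4925427/897200 = -5.49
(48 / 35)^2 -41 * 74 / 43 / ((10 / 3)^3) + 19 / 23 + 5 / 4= 12429238/6057625 = 2.05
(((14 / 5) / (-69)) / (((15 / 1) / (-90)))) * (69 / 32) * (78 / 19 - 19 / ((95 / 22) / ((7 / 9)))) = 0.36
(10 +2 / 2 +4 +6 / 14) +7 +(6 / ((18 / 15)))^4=4532/7 = 647.43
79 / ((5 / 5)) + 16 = 95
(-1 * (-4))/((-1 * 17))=-4/17 = -0.24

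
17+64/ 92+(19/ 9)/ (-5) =17878/1035 = 17.27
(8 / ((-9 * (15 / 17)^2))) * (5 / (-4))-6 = -1852/405 = -4.57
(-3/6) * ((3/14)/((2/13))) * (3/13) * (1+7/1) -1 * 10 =-79/7 = -11.29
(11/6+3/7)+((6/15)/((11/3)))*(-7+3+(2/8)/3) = 2119/1155 = 1.83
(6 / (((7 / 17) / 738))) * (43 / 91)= 3236868/637 = 5081.43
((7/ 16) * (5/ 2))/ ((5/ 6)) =21/16 = 1.31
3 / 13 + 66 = 861/13 = 66.23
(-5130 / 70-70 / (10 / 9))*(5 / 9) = -530/7 = -75.71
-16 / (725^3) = -16/381078125 = 0.00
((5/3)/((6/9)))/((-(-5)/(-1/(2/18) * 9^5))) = -531441/2 = -265720.50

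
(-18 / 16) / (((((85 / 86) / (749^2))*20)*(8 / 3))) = -651322161/54400 = -11972.83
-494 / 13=-38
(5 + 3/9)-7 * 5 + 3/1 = -80/3 = -26.67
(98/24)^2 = 2401/144 = 16.67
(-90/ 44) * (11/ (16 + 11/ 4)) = -6/5 = -1.20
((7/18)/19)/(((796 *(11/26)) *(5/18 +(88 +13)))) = 91/151640786 = 0.00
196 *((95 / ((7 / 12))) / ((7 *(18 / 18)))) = 4560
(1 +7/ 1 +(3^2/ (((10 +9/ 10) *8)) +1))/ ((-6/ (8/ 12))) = -1.01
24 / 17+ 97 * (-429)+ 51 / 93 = -21929018/527 = -41611.04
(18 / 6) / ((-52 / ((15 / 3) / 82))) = -15/4264 = 0.00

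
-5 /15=-1/3 = -0.33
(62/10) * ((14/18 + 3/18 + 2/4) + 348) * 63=136493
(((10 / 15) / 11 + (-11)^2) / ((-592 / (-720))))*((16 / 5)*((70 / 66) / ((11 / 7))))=15660400/49247 = 318.00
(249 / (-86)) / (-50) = 249/4300 = 0.06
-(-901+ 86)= 815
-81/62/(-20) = 81/1240 = 0.07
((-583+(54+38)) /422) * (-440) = 108020/211 = 511.94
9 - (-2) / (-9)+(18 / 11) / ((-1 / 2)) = 545/99 = 5.51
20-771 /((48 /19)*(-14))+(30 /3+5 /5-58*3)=-27149/224 = -121.20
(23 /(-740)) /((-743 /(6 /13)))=69/3573830 = 0.00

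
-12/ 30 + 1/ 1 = 3/5 = 0.60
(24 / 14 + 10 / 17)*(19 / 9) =5206/1071 = 4.86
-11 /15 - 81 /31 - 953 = -444701/465 = -956.35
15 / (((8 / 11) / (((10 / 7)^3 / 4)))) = 20625/1372 = 15.03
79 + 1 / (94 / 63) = 7489/94 = 79.67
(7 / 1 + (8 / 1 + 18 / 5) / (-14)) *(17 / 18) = 204/35 = 5.83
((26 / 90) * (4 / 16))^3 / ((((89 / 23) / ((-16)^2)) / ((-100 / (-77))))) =808496/24979185 = 0.03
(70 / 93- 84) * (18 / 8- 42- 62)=1575497/186 = 8470.41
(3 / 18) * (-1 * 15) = -5/2 = -2.50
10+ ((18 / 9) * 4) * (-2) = -6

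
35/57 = 0.61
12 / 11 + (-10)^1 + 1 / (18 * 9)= -15865/1782 = -8.90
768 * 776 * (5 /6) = 496640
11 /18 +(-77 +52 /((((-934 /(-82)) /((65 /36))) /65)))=459.40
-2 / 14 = -1/7 = -0.14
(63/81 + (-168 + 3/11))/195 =-16528/19305 = -0.86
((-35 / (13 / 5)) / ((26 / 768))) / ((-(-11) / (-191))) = 12835200/1859 = 6904.36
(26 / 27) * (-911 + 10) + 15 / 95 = -445013/513 = -867.47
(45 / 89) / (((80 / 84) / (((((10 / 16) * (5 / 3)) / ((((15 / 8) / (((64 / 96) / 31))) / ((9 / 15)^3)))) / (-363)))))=-63/16691950 = 0.00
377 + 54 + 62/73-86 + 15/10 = 50713/146 = 347.35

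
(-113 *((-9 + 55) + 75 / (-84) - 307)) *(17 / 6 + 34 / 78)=70433465/728 = 96749.27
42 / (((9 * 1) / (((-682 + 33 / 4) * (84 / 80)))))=-26411/8 = -3301.38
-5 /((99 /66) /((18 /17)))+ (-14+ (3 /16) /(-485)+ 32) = 1908909/131920 = 14.47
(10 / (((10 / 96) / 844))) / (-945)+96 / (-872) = -85.85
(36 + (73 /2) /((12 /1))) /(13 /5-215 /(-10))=4685/2892 = 1.62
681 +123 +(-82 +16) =738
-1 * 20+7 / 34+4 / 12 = -1985/102 = -19.46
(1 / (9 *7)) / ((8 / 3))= 1/168 = 0.01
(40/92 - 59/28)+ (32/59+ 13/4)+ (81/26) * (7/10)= 10621813/2469740 = 4.30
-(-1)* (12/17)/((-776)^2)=3/2559248 = 0.00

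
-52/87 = -0.60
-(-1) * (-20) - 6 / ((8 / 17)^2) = -1507/32 = -47.09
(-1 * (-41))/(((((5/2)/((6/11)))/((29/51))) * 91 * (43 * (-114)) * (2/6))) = -2378/69514445 = 0.00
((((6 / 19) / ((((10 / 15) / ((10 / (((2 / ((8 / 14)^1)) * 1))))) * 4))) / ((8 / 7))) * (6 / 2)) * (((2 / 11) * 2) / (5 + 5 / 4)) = 54/1045 = 0.05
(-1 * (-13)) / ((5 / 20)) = 52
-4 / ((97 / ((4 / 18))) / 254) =-2032/873 = -2.33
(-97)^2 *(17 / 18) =159953/18 = 8886.28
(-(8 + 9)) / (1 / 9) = -153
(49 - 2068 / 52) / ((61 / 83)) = 9960/793 = 12.56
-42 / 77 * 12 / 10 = -36/55 = -0.65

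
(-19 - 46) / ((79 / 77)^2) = -385385/6241 = -61.75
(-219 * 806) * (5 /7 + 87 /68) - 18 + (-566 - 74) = -83912497/238 = -352573.52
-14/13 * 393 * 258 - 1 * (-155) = -1417501/13 = -109038.54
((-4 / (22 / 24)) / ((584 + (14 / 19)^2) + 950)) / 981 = -2888/996315045 = 0.00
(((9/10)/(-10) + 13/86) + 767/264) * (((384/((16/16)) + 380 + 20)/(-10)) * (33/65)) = -41252267/349375 = -118.07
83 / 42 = 1.98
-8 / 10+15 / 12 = 9/20 = 0.45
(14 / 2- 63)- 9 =-65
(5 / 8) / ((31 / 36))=45/62 = 0.73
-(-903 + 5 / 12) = 10831/12 = 902.58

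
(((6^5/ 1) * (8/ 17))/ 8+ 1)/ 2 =7793/34 = 229.21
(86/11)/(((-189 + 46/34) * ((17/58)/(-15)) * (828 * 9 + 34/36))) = 4644/16232513 = 0.00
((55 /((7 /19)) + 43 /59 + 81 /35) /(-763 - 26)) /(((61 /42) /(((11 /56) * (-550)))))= 27186885/1893074 = 14.36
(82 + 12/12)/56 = 83/56 = 1.48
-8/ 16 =-1/2 = -0.50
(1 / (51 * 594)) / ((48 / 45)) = 5/161568 = 0.00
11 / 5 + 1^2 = 16/5 = 3.20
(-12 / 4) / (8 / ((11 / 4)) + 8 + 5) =-33/175 = -0.19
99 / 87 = 33/29 = 1.14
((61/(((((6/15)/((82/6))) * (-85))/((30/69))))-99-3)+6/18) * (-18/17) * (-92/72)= -43920/289 = -151.97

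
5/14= 0.36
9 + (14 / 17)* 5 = 223/17 = 13.12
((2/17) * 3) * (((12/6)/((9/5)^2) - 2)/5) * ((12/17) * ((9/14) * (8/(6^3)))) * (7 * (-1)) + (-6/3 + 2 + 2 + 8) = 390598/39015 = 10.01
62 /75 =0.83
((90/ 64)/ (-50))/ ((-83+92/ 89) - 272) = 267/3360320 = 0.00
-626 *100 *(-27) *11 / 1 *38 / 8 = 88312950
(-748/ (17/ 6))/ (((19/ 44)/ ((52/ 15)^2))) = -10469888/1425 = -7347.29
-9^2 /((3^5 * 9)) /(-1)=1/27 = 0.04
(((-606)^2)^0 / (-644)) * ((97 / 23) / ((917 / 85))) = -8245/13582604 = 0.00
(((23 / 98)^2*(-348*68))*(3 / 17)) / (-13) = 552276/31213 = 17.69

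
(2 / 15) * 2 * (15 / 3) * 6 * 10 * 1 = 80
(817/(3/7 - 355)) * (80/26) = -114380/16133 = -7.09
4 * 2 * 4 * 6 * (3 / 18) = 32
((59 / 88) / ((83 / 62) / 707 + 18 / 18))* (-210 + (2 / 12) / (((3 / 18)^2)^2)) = 4.02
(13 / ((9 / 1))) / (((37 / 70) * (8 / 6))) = 455/222 = 2.05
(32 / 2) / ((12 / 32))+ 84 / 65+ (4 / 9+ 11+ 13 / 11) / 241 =68254366/1550835 = 44.01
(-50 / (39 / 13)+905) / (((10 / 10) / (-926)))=-2467790/3 = -822596.67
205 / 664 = 0.31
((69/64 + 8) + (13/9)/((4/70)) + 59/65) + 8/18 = 1336909/37440 = 35.71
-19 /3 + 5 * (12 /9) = 1/3 = 0.33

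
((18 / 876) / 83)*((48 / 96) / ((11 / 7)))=21/266596 = 0.00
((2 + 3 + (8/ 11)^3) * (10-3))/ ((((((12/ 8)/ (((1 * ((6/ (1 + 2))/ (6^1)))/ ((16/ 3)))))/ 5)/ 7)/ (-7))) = -4097135/10648 = -384.78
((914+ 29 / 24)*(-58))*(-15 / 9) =3184925/36 = 88470.14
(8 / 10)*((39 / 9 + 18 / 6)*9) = 264/5 = 52.80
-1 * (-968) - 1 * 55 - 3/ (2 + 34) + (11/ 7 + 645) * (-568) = -30772531/84 = -366339.65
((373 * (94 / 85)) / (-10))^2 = 307335961/180625 = 1701.51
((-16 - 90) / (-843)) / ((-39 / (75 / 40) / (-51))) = 4505/14612 = 0.31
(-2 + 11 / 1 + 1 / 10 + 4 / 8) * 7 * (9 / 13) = 3024/65 = 46.52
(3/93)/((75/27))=0.01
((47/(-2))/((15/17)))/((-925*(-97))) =-799/2691750 = 0.00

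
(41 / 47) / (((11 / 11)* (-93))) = -41/4371 = -0.01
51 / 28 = 1.82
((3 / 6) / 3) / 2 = 1/12 = 0.08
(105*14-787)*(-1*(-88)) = 60104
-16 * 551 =-8816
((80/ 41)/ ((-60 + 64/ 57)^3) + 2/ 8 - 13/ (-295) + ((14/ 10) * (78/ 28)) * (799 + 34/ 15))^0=1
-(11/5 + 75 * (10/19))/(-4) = 3959/380 = 10.42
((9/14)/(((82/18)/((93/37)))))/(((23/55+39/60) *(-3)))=-55242/499093 = -0.11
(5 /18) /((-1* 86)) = -5/1548 = 0.00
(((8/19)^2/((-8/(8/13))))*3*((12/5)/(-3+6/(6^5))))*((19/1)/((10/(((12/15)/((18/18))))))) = 5971968/120011125 = 0.05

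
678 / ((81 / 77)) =17402/27 = 644.52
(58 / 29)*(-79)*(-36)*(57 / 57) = 5688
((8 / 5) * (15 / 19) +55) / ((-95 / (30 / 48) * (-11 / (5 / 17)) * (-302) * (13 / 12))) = -16035/530064964 = 0.00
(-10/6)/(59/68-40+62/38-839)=6460/3397317 = 0.00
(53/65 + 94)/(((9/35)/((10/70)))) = 6163/117 = 52.68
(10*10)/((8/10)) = 125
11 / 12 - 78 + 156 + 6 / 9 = 955/12 = 79.58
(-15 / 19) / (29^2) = -15/15979 = 0.00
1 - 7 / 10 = 3/10 = 0.30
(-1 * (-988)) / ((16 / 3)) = 741/4 = 185.25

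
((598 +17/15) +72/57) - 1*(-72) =191633/285 = 672.40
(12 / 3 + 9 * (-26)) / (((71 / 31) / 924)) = -6588120/71 = -92790.42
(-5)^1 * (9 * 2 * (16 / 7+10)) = -1105.71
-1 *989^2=-978121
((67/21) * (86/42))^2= 8300161/194481 = 42.68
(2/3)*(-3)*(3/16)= -3/8 = -0.38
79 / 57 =1.39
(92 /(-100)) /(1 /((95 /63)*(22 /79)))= -9614/24885 = -0.39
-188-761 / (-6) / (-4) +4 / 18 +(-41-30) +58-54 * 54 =-226691/72 = -3148.49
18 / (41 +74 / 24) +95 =50471/529 = 95.41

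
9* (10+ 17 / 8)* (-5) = -4365/8 = -545.62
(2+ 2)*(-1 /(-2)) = 2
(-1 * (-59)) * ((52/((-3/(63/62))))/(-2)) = 16107/31 = 519.58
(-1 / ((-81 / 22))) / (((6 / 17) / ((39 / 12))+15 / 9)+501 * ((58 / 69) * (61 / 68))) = 223652/312542253 = 0.00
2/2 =1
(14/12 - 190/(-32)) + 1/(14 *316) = 188579/26544 = 7.10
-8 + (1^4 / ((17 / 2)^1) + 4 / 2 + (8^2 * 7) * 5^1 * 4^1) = 152220/17 = 8954.12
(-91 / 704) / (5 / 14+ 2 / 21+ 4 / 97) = -0.26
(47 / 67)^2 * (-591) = -1305519/4489 = -290.83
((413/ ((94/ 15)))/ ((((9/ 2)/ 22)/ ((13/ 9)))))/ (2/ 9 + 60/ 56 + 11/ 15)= 41341300/180057 = 229.60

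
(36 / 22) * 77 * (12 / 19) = 1512/19 = 79.58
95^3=857375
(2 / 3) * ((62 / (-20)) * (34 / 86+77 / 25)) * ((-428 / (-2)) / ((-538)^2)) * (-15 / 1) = 6196156/77788075 = 0.08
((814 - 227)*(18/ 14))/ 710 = 5283/4970 = 1.06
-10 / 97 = -0.10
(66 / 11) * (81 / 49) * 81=39366/49 = 803.39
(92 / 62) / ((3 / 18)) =276/31 = 8.90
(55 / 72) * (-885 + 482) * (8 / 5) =-4433/9 = -492.56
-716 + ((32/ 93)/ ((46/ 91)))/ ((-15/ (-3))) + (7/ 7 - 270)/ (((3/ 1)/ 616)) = -598390924/10695 = -55950.53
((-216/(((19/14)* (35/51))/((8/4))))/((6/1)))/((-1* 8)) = 918/95 = 9.66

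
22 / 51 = 0.43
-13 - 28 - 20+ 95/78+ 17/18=-6884/117 = -58.84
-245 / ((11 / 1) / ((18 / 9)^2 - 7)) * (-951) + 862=-689503/11 = -62682.09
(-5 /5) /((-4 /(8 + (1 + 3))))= 3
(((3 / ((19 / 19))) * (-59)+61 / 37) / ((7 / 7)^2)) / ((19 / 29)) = -188152/703 = -267.64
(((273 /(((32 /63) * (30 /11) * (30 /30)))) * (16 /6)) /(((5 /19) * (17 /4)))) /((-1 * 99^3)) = -12103/24992550 = 0.00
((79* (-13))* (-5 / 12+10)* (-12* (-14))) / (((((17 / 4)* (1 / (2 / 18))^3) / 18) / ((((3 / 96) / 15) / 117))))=-12719/74358 = -0.17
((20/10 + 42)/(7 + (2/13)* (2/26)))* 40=59488/237 = 251.00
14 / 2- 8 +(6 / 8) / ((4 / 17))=35/16 = 2.19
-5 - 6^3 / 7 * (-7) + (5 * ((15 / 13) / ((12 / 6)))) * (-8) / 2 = 2593/13 = 199.46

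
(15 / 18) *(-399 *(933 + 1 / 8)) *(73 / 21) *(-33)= 569467525/16 = 35591720.31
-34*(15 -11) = -136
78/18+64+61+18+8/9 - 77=641/9 = 71.22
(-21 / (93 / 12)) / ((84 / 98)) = -98/31 = -3.16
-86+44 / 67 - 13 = -6589/67 = -98.34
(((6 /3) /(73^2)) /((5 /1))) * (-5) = -2/5329 = 0.00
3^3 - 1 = 26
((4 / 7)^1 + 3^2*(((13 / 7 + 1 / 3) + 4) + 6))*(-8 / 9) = -6176/63 = -98.03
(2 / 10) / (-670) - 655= -655.00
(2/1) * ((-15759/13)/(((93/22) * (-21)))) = 77044/2821 = 27.31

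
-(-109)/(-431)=-109/431 = -0.25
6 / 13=0.46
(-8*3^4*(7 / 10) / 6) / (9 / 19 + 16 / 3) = -21546/1655 = -13.02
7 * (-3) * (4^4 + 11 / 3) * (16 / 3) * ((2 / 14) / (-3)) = 12464/9 = 1384.89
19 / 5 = 3.80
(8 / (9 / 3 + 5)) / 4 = 1/4 = 0.25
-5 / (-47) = 5/47 = 0.11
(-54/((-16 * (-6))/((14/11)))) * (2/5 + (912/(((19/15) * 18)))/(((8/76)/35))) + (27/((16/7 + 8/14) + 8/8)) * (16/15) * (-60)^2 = 3818787/220 = 17358.12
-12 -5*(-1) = -7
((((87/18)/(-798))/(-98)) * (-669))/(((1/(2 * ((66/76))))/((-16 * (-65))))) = -9247810/123823 = -74.69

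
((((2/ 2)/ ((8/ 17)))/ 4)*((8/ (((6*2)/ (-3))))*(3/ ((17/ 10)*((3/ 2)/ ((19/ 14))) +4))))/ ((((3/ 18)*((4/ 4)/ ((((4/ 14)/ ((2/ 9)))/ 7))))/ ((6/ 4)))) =-392445/437864 = -0.90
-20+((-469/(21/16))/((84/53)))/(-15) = -4696/945 = -4.97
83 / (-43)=-83/43 = -1.93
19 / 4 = 4.75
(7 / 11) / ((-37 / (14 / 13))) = -98/5291 = -0.02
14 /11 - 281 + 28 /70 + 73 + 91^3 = 41435057/55 = 753364.67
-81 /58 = -1.40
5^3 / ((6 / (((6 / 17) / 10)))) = 25/34 = 0.74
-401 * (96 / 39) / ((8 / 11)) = -17644/13 = -1357.23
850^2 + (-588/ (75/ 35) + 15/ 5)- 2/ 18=32500282/45 = 722228.49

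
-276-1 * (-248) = -28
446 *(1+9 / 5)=6244/5 = 1248.80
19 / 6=3.17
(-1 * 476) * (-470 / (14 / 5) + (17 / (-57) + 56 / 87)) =131802904/1653 = 79735.57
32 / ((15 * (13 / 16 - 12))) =-512/2685 = -0.19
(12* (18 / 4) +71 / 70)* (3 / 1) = 11553/70 = 165.04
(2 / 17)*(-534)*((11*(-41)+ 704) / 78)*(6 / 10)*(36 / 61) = -4863672/67405 = -72.16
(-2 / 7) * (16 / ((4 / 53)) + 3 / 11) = -4670/77 = -60.65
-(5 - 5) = 0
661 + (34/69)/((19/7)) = 866809/1311 = 661.18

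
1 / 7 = 0.14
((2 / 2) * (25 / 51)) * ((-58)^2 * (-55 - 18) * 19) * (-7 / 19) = 42975100/51 = 842649.02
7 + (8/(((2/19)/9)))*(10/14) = 3469/7 = 495.57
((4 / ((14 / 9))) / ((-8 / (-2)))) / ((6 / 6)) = 9/14 = 0.64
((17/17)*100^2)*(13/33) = 130000/33 = 3939.39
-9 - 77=-86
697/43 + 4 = 869/43 = 20.21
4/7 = 0.57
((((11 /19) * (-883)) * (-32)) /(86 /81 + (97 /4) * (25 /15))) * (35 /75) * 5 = 234976896/255341 = 920.25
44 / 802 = 22/401 = 0.05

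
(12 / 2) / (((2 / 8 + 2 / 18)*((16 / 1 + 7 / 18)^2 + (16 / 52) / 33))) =769824/12445007 = 0.06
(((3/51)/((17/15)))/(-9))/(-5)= 1/867 = 0.00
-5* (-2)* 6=60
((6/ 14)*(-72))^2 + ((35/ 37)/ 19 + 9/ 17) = 952.74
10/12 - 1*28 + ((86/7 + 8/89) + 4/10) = -14.39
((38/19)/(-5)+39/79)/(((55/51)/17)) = 32079/21725 = 1.48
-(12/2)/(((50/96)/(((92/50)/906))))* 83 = -1.94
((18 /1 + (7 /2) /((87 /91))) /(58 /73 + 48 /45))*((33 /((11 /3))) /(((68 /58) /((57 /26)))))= 705726405/3603184 = 195.86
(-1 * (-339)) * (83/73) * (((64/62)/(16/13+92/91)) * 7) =47795384/38471 = 1242.37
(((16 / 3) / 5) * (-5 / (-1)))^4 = 65536/81 = 809.09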